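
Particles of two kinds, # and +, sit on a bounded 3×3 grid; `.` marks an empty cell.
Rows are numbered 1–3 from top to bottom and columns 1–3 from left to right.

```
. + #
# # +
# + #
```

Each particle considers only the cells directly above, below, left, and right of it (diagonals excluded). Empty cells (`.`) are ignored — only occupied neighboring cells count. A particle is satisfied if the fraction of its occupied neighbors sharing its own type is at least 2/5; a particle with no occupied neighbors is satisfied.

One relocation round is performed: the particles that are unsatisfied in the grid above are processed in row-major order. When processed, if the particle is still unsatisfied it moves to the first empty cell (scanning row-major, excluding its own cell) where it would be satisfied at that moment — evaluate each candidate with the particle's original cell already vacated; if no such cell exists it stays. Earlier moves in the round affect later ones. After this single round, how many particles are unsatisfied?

Initially unsatisfied (in order): (1,2), (1,3), (2,2), (2,3), (3,2), (3,3).
  (1,2): no empty cell satisfies it; stays.
  (1,3) → (1,1).
  (2,2): no empty cell satisfies it; stays.
  (2,3) → (1,3).
  (3,2): no empty cell satisfies it; stays.
  (3,3) → (2,3).
Resulting grid:
# + +
# # #
# + .
Unsatisfied now: (1,2), (3,2).

2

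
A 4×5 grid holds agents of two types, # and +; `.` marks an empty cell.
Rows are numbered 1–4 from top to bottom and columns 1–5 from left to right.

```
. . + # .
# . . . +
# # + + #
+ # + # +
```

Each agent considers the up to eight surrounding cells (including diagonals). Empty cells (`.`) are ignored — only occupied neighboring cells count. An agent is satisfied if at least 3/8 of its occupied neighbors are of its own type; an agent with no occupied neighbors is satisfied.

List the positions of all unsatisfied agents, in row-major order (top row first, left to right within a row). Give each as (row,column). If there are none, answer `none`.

Row 1: (1,3)+ 0/1 ✗ · (1,4)# 0/2 ✗
Row 2: (2,1)# 2/2 ✓ · (2,5)+ 1/3 ✗
Row 3: (3,1)# 3/4 ✓ · (3,2)# 3/6 ✓ · (3,3)+ 2/5 ✓ · (3,4)+ 4/6 ✓ · (3,5)# 1/4 ✗
Row 4: (4,1)+ 0/3 ✗ · (4,2)# 2/5 ✓ · (4,3)+ 2/5 ✓ · (4,4)# 1/5 ✗ · (4,5)+ 1/3 ✗

(1,3), (1,4), (2,5), (3,5), (4,1), (4,4), (4,5)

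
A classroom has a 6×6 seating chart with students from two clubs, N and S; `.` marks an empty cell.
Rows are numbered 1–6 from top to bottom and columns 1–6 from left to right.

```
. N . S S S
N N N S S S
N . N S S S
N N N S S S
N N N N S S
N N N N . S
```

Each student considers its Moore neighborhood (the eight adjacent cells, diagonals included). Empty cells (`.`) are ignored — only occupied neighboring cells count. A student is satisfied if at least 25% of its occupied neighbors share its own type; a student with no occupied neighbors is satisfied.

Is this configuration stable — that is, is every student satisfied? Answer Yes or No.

Yes

(1,2)N 3/3 ✓
(1,4)S 3/4 ✓
(1,5)S 5/5 ✓
(1,6)S 3/3 ✓
(2,1)N 3/3 ✓
(2,2)N 5/5 ✓
(2,3)N 3/6 ✓
(2,4)S 5/7 ✓
(2,5)S 8/8 ✓
(2,6)S 5/5 ✓
(3,1)N 4/4 ✓
(3,3)N 4/7 ✓
(3,4)S 5/8 ✓
(3,5)S 8/8 ✓
(3,6)S 5/5 ✓
(4,1)N 4/4 ✓
(4,2)N 7/7 ✓
(4,3)N 5/7 ✓
(4,4)S 4/8 ✓
(4,5)S 7/8 ✓
(4,6)S 5/5 ✓
(5,1)N 5/5 ✓
(5,2)N 8/8 ✓
(5,3)N 7/8 ✓
(5,4)N 4/7 ✓
(5,5)S 5/7 ✓
(5,6)S 4/4 ✓
(6,1)N 3/3 ✓
(6,2)N 5/5 ✓
(6,3)N 5/5 ✓
(6,4)N 3/4 ✓
(6,6)S 2/2 ✓
All meet the threshold, so the configuration is stable.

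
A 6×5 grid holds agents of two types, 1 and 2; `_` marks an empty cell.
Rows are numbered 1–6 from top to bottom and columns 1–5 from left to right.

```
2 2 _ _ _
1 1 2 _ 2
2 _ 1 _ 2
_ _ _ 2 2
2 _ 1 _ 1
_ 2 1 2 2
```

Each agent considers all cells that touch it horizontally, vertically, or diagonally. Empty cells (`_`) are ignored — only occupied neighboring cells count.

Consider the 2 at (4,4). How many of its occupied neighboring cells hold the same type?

2

Occupied neighbors of (4,4): (3,3)=1, (3,5)=2, (4,5)=2, (5,3)=1, (5,5)=1.
Same type (2): 2 of 5.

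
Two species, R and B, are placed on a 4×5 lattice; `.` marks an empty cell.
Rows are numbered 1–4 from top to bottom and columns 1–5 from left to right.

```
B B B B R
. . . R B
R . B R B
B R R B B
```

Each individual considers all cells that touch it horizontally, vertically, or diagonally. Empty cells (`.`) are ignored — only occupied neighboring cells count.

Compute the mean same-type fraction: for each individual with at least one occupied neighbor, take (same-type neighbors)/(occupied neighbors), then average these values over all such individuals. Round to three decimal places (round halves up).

0.502

Row 1: (1,1)B 1/1 · (1,2)B 2/2 · (1,3)B 2/3 · (1,4)B 2/4 · (1,5)R 1/3
Row 2: (2,4)R 2/7 · (2,5)B 2/5
Row 3: (3,1)R 1/2 · (3,3)B 1/5 · (3,4)R 2/7 · (3,5)B 3/5
Row 4: (4,1)B 0/2 · (4,2)R 2/4 · (4,3)R 2/4 · (4,4)B 3/5 · (4,5)B 2/3
Sum over 16 individuals: 1/1 + 2/2 + 2/3 + 2/4 + 1/3 + 2/7 + 2/5 + 1/2 + 1/5 + 2/7 + 3/5 + 0/2 + 2/4 + 2/4 + 3/5 + 2/3 = 844/105; mean = 844/105 ÷ 16 = 211/420 = 0.502380… → 0.502.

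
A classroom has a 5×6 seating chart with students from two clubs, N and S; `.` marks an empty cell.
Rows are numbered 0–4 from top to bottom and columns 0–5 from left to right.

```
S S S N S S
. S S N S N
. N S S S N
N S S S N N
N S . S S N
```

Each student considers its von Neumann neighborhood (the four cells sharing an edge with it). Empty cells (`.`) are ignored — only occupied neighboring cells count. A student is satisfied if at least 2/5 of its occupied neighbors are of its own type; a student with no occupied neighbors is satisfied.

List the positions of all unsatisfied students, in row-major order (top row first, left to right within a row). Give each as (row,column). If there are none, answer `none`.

Row 0: (0,0)S 1/1 ✓ · (0,1)S 3/3 ✓ · (0,2)S 2/3 ✓ · (0,3)N 1/3 ✗ · (0,4)S 2/3 ✓ · (0,5)S 1/2 ✓
Row 1: (1,1)S 2/3 ✓ · (1,2)S 3/4 ✓ · (1,3)N 1/4 ✗ · (1,4)S 2/4 ✓ · (1,5)N 1/3 ✗
Row 2: (2,1)N 0/3 ✗ · (2,2)S 3/4 ✓ · (2,3)S 3/4 ✓ · (2,4)S 2/4 ✓ · (2,5)N 2/3 ✓
Row 3: (3,0)N 1/2 ✓ · (3,1)S 2/4 ✓ · (3,2)S 3/3 ✓ · (3,3)S 3/4 ✓ · (3,4)N 1/4 ✗ · (3,5)N 3/3 ✓
Row 4: (4,0)N 1/2 ✓ · (4,1)S 1/2 ✓ · (4,3)S 2/2 ✓ · (4,4)S 1/3 ✗ · (4,5)N 1/2 ✓

(0,3), (1,3), (1,5), (2,1), (3,4), (4,4)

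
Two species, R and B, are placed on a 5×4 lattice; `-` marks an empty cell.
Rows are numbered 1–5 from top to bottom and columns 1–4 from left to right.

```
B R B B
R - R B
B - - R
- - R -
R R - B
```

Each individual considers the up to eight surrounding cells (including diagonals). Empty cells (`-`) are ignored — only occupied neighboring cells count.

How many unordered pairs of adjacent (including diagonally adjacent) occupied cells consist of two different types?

Scan each occupied cell's neighbors to the right and below (and the two forward diagonals) so each pair is counted once.
From row 1: 5 unlike of 10 pairs (running 5/10).
From row 2: 3 unlike of 4 pairs (running 8/14).
From row 3: 0 unlike of 1 pairs (running 8/15).
From row 4: 1 unlike of 2 pairs (running 9/17).
From row 5: 0 unlike of 1 pairs (running 9/18).
Total adjacent occupied pairs: 18; unlike-type pairs: 9.

9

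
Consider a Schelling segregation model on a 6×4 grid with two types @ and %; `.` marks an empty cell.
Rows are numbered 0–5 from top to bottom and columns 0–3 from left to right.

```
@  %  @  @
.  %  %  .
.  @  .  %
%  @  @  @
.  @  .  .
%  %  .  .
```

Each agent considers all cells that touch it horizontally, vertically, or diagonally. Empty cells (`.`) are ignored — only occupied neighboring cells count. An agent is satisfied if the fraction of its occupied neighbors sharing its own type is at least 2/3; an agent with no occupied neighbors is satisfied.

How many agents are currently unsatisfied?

13

(0,0)@ 0/2 ✗
(0,1)% 2/4 ✗
(0,2)@ 1/4 ✗
(0,3)@ 1/2 ✗
(1,1)% 2/5 ✗
(1,2)% 3/6 ✗
(2,1)@ 2/5 ✗
(2,3)% 1/3 ✗
(3,0)% 0/3 ✗
(3,1)@ 3/4 ✓
(3,2)@ 4/5 ✓
(3,3)@ 1/2 ✗
(4,1)@ 2/5 ✗
(5,0)% 1/2 ✗
(5,1)% 1/2 ✗
Unsatisfied: (0,0), (0,1), (0,2), (0,3), (1,1), (1,2), (2,1), (2,3), (3,0), (3,3), (4,1), (5,0), (5,1) — 13 in total.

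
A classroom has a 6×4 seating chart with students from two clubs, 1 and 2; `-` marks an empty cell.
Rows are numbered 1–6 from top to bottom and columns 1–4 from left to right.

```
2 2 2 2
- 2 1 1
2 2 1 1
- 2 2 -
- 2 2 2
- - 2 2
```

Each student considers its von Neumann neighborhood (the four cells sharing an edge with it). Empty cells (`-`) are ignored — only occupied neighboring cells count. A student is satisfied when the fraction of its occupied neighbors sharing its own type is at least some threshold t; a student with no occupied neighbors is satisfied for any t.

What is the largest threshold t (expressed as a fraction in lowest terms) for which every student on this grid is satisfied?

1/2

(1,1)2 1/1
(1,2)2 3/3
(1,3)2 2/3
(1,4)2 1/2
(2,2)2 2/3
(2,3)1 2/4
(2,4)1 2/3
(3,1)2 1/1
(3,2)2 3/4
(3,3)1 2/4
(3,4)1 2/2
(4,2)2 3/3
(4,3)2 2/3
(5,2)2 2/2
(5,3)2 4/4
(5,4)2 2/2
(6,3)2 2/2
(6,4)2 2/2
The smallest same-type fraction is 1/2 at (1,4), which reduces to 1/2. Any threshold above that leaves this student unsatisfied.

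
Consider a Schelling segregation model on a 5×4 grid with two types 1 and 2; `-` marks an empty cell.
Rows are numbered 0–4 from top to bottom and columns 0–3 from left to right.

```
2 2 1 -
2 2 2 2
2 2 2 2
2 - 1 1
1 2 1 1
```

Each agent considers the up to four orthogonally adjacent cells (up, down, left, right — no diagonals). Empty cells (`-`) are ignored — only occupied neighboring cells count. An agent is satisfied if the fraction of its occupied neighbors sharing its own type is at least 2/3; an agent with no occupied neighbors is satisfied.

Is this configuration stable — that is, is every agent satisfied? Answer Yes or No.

Row 0: (0,0)2 2/2 ok · (0,1)2 2/3 ok · (0,2)1 0/2 unhappy
Row 1: (1,0)2 3/3 ok · (1,1)2 4/4 ok · (1,2)2 3/4 ok · (1,3)2 2/2 ok
Row 2: (2,0)2 3/3 ok · (2,1)2 3/3 ok · (2,2)2 3/4 ok · (2,3)2 2/3 ok
Row 3: (3,0)2 1/2 unhappy · (3,2)1 2/3 ok · (3,3)1 2/3 ok
Row 4: (4,0)1 0/2 unhappy · (4,1)2 0/2 unhappy · (4,2)1 2/3 ok · (4,3)1 2/2 ok
For instance (0,2) has only 0/2 same-type neighbors, below 2/3.

No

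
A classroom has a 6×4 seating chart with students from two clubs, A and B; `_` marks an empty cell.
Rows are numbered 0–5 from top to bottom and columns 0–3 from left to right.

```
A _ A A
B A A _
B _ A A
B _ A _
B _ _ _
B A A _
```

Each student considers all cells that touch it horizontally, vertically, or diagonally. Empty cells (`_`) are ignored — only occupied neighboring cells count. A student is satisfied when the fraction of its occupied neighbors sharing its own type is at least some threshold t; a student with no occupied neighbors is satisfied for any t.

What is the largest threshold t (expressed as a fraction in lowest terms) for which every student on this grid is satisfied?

1/3

Row 0: (0,0)A 1/2 · (0,2)A 3/3 · (0,3)A 2/2
Row 1: (1,0)B 1/3 · (1,1)A 4/6 · (1,2)A 5/5
Row 2: (2,0)B 2/3 · (2,2)A 4/4 · (2,3)A 3/3
Row 3: (3,0)B 2/2 · (3,2)A 2/2
Row 4: (4,0)B 2/3
Row 5: (5,0)B 1/2 · (5,1)A 1/3 · (5,2)A 1/1
The smallest same-type fraction is 1/3 at (1,0), which reduces to 1/3. Any threshold above that leaves this student unsatisfied.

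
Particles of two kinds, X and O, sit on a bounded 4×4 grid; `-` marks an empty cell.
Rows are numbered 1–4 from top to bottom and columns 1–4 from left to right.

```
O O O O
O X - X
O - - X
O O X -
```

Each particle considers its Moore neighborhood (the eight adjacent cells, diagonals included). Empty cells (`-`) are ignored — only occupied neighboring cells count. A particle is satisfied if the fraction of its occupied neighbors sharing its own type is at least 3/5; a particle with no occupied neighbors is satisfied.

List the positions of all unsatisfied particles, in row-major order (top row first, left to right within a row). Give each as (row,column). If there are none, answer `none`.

(1,3), (1,4), (2,2), (2,4), (4,3)

(1,1)O 2/3 ✓
(1,2)O 3/4 ✓
(1,3)O 2/4 ✗
(1,4)O 1/2 ✗
(2,1)O 3/4 ✓
(2,2)X 0/5 ✗
(2,4)X 1/3 ✗
(3,1)O 3/4 ✓
(3,4)X 2/2 ✓
(4,1)O 2/2 ✓
(4,2)O 2/3 ✓
(4,3)X 1/2 ✗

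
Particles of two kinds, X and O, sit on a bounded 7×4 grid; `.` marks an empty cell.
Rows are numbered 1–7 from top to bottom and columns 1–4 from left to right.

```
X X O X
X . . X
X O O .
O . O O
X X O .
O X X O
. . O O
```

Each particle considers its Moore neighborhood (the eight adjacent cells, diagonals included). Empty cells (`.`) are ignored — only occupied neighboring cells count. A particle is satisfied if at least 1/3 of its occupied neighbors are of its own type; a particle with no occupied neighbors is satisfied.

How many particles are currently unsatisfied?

Row 1: (1,1)X 2/2 ok · (1,2)X 2/3 ok · (1,3)O 0/3 unhappy · (1,4)X 1/2 ok
Row 2: (2,1)X 3/4 ok · (2,4)X 1/3 ok
Row 3: (3,1)X 1/3 ok · (3,2)O 3/5 ok · (3,3)O 3/4 ok
Row 4: (4,1)O 1/4 unhappy · (4,3)O 4/5 ok · (4,4)O 3/3 ok
Row 5: (5,1)X 2/4 ok · (5,2)X 3/7 ok · (5,3)O 3/6 ok
Row 6: (6,1)O 0/3 unhappy · (6,2)X 3/6 ok · (6,3)X 2/6 ok · (6,4)O 3/4 ok
Row 7: (7,3)O 2/4 ok · (7,4)O 2/3 ok
Unsatisfied: (1,3), (4,1), (6,1) — 3 in total.

3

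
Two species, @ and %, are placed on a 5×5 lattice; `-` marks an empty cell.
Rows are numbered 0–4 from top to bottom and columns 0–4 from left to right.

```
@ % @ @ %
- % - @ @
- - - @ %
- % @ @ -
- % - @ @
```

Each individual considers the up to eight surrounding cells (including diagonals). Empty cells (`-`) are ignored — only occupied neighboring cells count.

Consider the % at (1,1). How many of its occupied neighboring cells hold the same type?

Occupied neighbors of (1,1): (0,0)=@, (0,1)=%, (0,2)=@.
Same type (%): 1 of 3.

1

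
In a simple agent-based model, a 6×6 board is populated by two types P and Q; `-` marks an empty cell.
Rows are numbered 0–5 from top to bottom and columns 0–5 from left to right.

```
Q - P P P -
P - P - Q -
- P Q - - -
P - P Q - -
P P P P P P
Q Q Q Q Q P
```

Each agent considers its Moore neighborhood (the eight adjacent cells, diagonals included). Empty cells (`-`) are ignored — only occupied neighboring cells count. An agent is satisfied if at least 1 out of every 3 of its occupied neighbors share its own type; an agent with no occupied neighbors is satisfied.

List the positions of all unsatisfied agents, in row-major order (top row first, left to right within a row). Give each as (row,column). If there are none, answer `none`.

Row 0: (0,0)Q 0/1 ✗ · (0,2)P 2/2 ✓ · (0,3)P 3/4 ✓ · (0,4)P 1/2 ✓
Row 1: (1,0)P 1/2 ✓ · (1,2)P 3/4 ✓ · (1,4)Q 0/2 ✗
Row 2: (2,1)P 4/5 ✓ · (2,2)Q 1/4 ✗
Row 3: (3,0)P 3/3 ✓ · (3,2)P 4/6 ✓ · (3,3)Q 1/5 ✗
Row 4: (4,0)P 2/4 ✓ · (4,1)P 4/7 ✓ · (4,2)P 3/7 ✓ · (4,3)P 3/7 ✓ · (4,4)P 3/6 ✓ · (4,5)P 2/3 ✓
Row 5: (5,0)Q 1/3 ✓ · (5,1)Q 2/5 ✓ · (5,2)Q 2/5 ✓ · (5,3)Q 2/5 ✓ · (5,4)Q 1/5 ✗ · (5,5)P 2/3 ✓

(0,0), (1,4), (2,2), (3,3), (5,4)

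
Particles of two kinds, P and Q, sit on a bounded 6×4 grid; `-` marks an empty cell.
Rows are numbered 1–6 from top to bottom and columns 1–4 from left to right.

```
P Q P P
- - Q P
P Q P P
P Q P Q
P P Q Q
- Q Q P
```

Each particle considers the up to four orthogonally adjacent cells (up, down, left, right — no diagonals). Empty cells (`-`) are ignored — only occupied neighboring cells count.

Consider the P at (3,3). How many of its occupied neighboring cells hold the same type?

Occupied neighbors of (3,3): (2,3)=Q, (4,3)=P, (3,2)=Q, (3,4)=P.
Same type (P): 2 of 4.

2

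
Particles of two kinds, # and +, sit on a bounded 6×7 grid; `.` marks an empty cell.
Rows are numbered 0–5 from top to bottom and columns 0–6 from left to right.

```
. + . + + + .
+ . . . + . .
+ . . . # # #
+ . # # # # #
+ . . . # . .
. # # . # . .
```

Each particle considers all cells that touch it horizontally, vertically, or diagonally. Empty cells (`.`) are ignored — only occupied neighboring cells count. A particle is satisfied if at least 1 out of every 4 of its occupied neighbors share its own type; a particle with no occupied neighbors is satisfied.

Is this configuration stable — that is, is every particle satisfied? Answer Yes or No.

Yes

(0,1)+ 1/1 ✓
(0,3)+ 2/2 ✓
(0,4)+ 3/3 ✓
(0,5)+ 2/2 ✓
(1,0)+ 2/2 ✓
(1,4)+ 3/5 ✓
(2,0)+ 2/2 ✓
(2,4)# 4/5 ✓
(2,5)# 5/6 ✓
(2,6)# 3/3 ✓
(3,0)+ 2/2 ✓
(3,2)# 1/1 ✓
(3,3)# 4/4 ✓
(3,4)# 5/5 ✓
(3,5)# 6/6 ✓
(3,6)# 3/3 ✓
(4,0)+ 1/2 ✓
(4,4)# 4/4 ✓
(5,1)# 1/2 ✓
(5,2)# 1/1 ✓
(5,4)# 1/1 ✓
All meet the threshold, so the configuration is stable.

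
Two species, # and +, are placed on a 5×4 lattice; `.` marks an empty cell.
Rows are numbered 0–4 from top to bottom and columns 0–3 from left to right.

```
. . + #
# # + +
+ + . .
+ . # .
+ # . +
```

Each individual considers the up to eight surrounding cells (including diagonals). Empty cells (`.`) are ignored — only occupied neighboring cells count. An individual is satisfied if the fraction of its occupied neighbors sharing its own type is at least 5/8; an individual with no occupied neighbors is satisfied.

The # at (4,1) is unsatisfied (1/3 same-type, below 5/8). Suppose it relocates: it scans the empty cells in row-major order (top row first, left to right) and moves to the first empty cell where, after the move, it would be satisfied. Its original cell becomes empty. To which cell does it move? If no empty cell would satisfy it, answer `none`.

(0,0)

Vacating (4,1). Empty cells in order:
  (0,0): 2/2 same-type → satisfied — stop here.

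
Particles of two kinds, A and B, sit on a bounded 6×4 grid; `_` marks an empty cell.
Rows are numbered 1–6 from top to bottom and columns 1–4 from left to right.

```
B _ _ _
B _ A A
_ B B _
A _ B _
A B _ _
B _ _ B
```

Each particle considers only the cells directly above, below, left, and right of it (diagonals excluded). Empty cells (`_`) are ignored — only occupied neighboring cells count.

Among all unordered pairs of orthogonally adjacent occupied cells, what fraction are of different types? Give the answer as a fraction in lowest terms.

3/8

Scan each occupied cell's neighbors to the right and below so each pair is counted once.
From row 1: 0 unlike of 1 pairs (running 0/1).
From row 2: 1 unlike of 2 pairs (running 1/3).
From row 3: 0 unlike of 2 pairs (running 1/5).
From row 4: 0 unlike of 1 pairs (running 1/6).
From row 5: 2 unlike of 2 pairs (running 3/8).
Total adjacent occupied pairs: 8; unlike-type pairs: 3.
3/8 is already in lowest terms.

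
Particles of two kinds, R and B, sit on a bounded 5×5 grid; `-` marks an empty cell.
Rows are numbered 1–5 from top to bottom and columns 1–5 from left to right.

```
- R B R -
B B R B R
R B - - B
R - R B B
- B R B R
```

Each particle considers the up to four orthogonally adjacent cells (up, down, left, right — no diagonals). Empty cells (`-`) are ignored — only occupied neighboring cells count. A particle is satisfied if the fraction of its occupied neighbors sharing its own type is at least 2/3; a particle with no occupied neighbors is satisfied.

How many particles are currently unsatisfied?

16

Row 1: (1,2)R 0/2 unhappy · (1,3)B 0/3 unhappy · (1,4)R 0/2 unhappy
Row 2: (2,1)B 1/2 unhappy · (2,2)B 2/4 unhappy · (2,3)R 0/3 unhappy · (2,4)B 0/3 unhappy · (2,5)R 0/2 unhappy
Row 3: (3,1)R 1/3 unhappy · (3,2)B 1/2 unhappy · (3,5)B 1/2 unhappy
Row 4: (4,1)R 1/1 ok · (4,3)R 1/2 unhappy · (4,4)B 2/3 ok · (4,5)B 2/3 ok
Row 5: (5,2)B 0/1 unhappy · (5,3)R 1/3 unhappy · (5,4)B 1/3 unhappy · (5,5)R 0/2 unhappy
Unsatisfied: (1,2), (1,3), (1,4), (2,1), (2,2), (2,3), (2,4), (2,5), (3,1), (3,2), (3,5), (4,3), (5,2), (5,3), (5,4), (5,5) — 16 in total.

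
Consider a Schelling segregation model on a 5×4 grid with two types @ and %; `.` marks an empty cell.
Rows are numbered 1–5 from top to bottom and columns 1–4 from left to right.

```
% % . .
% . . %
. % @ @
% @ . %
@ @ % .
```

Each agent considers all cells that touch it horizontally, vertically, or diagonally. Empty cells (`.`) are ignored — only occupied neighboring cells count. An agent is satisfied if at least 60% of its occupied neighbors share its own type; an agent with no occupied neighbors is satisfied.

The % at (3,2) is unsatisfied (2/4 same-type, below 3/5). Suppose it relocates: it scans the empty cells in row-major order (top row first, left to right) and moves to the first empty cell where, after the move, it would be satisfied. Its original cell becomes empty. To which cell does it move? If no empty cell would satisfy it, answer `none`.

Vacating (3,2). Empty cells in order:
  (1,3): 2/2 same-type → satisfied — stop here.

(1,3)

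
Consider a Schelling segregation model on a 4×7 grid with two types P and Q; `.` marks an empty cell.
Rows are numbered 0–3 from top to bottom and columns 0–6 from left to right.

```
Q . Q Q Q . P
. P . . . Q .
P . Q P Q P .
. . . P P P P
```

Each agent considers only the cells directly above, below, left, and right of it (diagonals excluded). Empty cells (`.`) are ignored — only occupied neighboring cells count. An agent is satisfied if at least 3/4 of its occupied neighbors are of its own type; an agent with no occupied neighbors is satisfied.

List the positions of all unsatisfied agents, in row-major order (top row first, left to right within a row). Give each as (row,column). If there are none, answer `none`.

(1,5), (2,2), (2,3), (2,4), (2,5), (3,4)

Row 0: (0,0)Q 0/0 satisfied · (0,2)Q 1/1 satisfied · (0,3)Q 2/2 satisfied · (0,4)Q 1/1 satisfied · (0,6)P 0/0 satisfied
Row 1: (1,1)P 0/0 satisfied · (1,5)Q 0/1 not
Row 2: (2,0)P 0/0 satisfied · (2,2)Q 0/1 not · (2,3)P 1/3 not · (2,4)Q 0/3 not · (2,5)P 1/3 not
Row 3: (3,3)P 2/2 satisfied · (3,4)P 2/3 not · (3,5)P 3/3 satisfied · (3,6)P 1/1 satisfied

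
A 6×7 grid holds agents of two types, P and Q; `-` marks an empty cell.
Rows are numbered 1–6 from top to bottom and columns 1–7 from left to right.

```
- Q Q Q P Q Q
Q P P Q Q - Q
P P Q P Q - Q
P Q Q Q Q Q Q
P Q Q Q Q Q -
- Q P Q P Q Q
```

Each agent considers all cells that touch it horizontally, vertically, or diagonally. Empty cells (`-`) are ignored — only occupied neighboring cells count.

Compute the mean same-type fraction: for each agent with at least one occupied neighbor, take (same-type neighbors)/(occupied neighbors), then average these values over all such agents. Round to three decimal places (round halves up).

0.621

Row 1: (1,2)Q 2/4 · (1,3)Q 3/5 · (1,4)Q 3/5 · (1,5)P 0/4 · (1,6)Q 3/4 · (1,7)Q 2/2
Row 2: (2,1)Q 1/4 · (2,2)P 3/7 · (2,3)P 3/8 · (2,4)Q 5/8 · (2,5)Q 4/6 · (2,7)Q 3/3
Row 3: (3,1)P 3/5 · (3,2)P 4/8 · (3,3)Q 4/8 · (3,4)P 1/8 · (3,5)Q 5/6 · (3,7)Q 3/3
Row 4: (4,1)P 3/5 · (4,2)Q 4/8 · (4,3)Q 6/8 · (4,4)Q 7/8 · (4,5)Q 6/7 · (4,6)Q 6/6 · (4,7)Q 3/3
Row 5: (5,1)P 1/4 · (5,2)Q 4/7 · (5,3)Q 7/8 · (5,4)Q 6/8 · (5,5)Q 7/8 · (5,6)Q 6/7
Row 6: (6,2)Q 2/4 · (6,3)P 0/5 · (6,4)Q 3/5 · (6,5)P 0/5 · (6,6)Q 3/4 · (6,7)Q 2/2
Sum over 37 agents: 2/4 + 3/5 + 3/5 + 0/4 + 3/4 + 2/2 + 1/4 + 3/7 + 3/8 + 5/8 + 4/6 + 3/3 + 3/5 + 4/8 + 4/8 + 1/8 + 5/6 + 3/3 + 3/5 + 4/8 + 6/8 + 7/8 + 6/7 + 6/6 + 3/3 + 1/4 + 4/7 + 7/8 + 6/8 + 7/8 + 6/7 + 2/4 + 0/5 + 3/5 + 0/5 + 3/4 + 2/2 = 643/28; mean = 643/28 ÷ 37 = 643/1036 = 0.620656… → 0.621.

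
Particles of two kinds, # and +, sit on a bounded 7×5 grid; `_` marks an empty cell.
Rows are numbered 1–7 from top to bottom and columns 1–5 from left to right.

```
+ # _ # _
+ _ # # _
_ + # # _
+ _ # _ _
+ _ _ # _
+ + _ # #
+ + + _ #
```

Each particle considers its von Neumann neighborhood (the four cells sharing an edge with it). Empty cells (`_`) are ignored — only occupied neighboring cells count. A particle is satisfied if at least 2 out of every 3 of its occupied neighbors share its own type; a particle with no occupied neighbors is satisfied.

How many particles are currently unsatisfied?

3

Row 1: (1,1)+ 1/2 unhappy · (1,2)# 0/1 unhappy · (1,4)# 1/1 ok
Row 2: (2,1)+ 1/1 ok · (2,3)# 2/2 ok · (2,4)# 3/3 ok
Row 3: (3,2)+ 0/1 unhappy · (3,3)# 3/4 ok · (3,4)# 2/2 ok
Row 4: (4,1)+ 1/1 ok · (4,3)# 1/1 ok
Row 5: (5,1)+ 2/2 ok · (5,4)# 1/1 ok
Row 6: (6,1)+ 3/3 ok · (6,2)+ 2/2 ok · (6,4)# 2/2 ok · (6,5)# 2/2 ok
Row 7: (7,1)+ 2/2 ok · (7,2)+ 3/3 ok · (7,3)+ 1/1 ok · (7,5)# 1/1 ok
Unsatisfied: (1,1), (1,2), (3,2) — 3 in total.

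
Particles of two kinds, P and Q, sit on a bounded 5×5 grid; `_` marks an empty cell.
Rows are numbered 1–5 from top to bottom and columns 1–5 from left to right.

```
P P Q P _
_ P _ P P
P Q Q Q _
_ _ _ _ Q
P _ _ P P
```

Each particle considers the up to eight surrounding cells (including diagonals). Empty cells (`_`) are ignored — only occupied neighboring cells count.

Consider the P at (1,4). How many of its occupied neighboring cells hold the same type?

Occupied neighbors of (1,4): (1,3)=Q, (2,4)=P, (2,5)=P.
Same type (P): 2 of 3.

2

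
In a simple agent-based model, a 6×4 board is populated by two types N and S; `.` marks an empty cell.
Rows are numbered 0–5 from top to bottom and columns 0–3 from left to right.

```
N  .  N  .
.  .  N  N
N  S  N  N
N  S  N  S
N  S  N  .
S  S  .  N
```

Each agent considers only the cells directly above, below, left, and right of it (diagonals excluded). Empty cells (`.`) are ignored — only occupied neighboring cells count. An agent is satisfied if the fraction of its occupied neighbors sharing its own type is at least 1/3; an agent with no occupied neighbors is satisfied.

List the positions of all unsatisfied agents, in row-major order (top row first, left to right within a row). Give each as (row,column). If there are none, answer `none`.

(0,0)N 0/0 ✓
(0,2)N 1/1 ✓
(1,2)N 3/3 ✓
(1,3)N 2/2 ✓
(2,0)N 1/2 ✓
(2,1)S 1/3 ✓
(2,2)N 3/4 ✓
(2,3)N 2/3 ✓
(3,0)N 2/3 ✓
(3,1)S 2/4 ✓
(3,2)N 2/4 ✓
(3,3)S 0/2 ✗
(4,0)N 1/3 ✓
(4,1)S 2/4 ✓
(4,2)N 1/2 ✓
(5,0)S 1/2 ✓
(5,1)S 2/2 ✓
(5,3)N 0/0 ✓

(3,3)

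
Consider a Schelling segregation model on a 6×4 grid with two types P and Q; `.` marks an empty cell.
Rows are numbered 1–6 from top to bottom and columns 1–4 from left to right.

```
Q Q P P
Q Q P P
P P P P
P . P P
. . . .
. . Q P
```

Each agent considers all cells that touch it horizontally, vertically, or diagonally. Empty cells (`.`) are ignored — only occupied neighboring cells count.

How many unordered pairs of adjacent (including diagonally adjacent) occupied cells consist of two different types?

Scan each occupied cell's neighbors to the right and below (and the two forward diagonals) so each pair is counted once.
From row 1: 3 unlike of 13 pairs (running 3/13).
From row 2: 6 unlike of 13 pairs (running 9/26).
From row 3: 0 unlike of 10 pairs (running 9/36).
From row 4: 0 unlike of 1 pairs (running 9/37).
From row 6: 1 unlike of 1 pairs (running 10/38).
Total adjacent occupied pairs: 38; unlike-type pairs: 10.

10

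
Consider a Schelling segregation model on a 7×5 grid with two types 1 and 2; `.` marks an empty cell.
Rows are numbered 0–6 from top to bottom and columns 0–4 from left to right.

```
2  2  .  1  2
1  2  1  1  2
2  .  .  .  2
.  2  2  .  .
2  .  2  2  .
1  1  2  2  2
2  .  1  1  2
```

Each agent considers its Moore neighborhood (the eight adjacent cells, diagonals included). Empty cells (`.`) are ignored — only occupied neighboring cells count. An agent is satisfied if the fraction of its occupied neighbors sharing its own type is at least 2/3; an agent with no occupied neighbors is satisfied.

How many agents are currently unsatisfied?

16

(0,0)2 2/3 ✓
(0,1)2 2/4 ✗
(0,3)1 2/4 ✗
(0,4)2 1/3 ✗
(1,0)1 0/4 ✗
(1,1)2 3/5 ✗
(1,2)1 2/4 ✗
(1,3)1 2/5 ✗
(1,4)2 2/4 ✗
(2,0)2 2/3 ✓
(2,4)2 1/2 ✗
(3,1)2 4/4 ✓
(3,2)2 3/3 ✓
(4,0)2 1/3 ✗
(4,2)2 5/6 ✓
(4,3)2 5/5 ✓
(5,0)1 1/3 ✗
(5,1)1 2/6 ✗
(5,2)2 3/6 ✗
(5,3)2 5/7 ✓
(5,4)2 3/4 ✓
(6,0)2 0/2 ✗
(6,2)1 2/4 ✗
(6,3)1 1/5 ✗
(6,4)2 2/3 ✓
Unsatisfied: (0,1), (0,3), (0,4), (1,0), (1,1), (1,2), (1,3), (1,4), (2,4), (4,0), (5,0), (5,1), (5,2), (6,0), (6,2), (6,3) — 16 in total.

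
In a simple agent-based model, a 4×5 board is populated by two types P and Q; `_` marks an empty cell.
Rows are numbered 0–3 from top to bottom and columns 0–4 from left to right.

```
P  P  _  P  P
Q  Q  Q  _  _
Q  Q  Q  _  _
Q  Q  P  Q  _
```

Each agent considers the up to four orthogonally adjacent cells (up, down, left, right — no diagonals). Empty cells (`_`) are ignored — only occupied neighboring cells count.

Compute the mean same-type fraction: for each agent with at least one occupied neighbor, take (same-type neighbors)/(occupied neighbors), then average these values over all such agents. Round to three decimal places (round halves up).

0.696

Row 0: (0,0)P 1/2 · (0,1)P 1/2 · (0,3)P 1/1 · (0,4)P 1/1
Row 1: (1,0)Q 2/3 · (1,1)Q 3/4 · (1,2)Q 2/2
Row 2: (2,0)Q 3/3 · (2,1)Q 4/4 · (2,2)Q 2/3
Row 3: (3,0)Q 2/2 · (3,1)Q 2/3 · (3,2)P 0/3 · (3,3)Q 0/1
Sum over 14 agents: 1/2 + 1/2 + 1/1 + 1/1 + 2/3 + 3/4 + 2/2 + 3/3 + 4/4 + 2/3 + 2/2 + 2/3 + 0/3 + 0/1 = 39/4; mean = 39/4 ÷ 14 = 39/56 = 0.696428… → 0.696.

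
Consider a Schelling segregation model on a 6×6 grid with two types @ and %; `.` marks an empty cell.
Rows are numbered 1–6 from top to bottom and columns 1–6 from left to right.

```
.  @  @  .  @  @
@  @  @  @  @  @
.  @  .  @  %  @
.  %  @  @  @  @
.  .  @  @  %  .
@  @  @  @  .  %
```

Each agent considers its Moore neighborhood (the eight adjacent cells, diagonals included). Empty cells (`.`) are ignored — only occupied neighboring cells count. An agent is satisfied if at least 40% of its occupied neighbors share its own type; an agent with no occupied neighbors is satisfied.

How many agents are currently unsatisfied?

(1,2)@ 4/4 ok
(1,3)@ 4/4 ok
(1,5)@ 4/4 ok
(1,6)@ 3/3 ok
(2,1)@ 3/3 ok
(2,2)@ 5/5 ok
(2,3)@ 6/6 ok
(2,4)@ 5/6 ok
(2,5)@ 6/7 ok
(2,6)@ 4/5 ok
(3,2)@ 4/5 ok
(3,4)@ 6/7 ok
(3,5)% 0/8 unhappy
(3,6)@ 4/5 ok
(4,2)% 0/3 unhappy
(4,3)@ 5/6 ok
(4,4)@ 5/7 ok
(4,5)@ 5/7 ok
(4,6)@ 2/4 ok
(5,3)@ 6/7 ok
(5,4)@ 6/7 ok
(5,5)% 1/6 unhappy
(6,1)@ 1/1 ok
(6,2)@ 3/3 ok
(6,3)@ 4/4 ok
(6,4)@ 3/4 ok
(6,6)% 1/1 ok
Unsatisfied: (3,5), (4,2), (5,5) — 3 in total.

3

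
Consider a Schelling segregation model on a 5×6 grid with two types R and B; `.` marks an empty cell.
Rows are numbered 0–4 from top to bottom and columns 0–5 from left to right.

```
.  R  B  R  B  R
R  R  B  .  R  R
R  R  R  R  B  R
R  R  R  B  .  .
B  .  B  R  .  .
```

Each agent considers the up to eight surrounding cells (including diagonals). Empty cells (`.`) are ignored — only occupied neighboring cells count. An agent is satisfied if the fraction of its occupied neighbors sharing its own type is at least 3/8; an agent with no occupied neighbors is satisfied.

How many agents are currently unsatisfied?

9

Row 0: (0,1)R 2/4 satisfied · (0,2)B 1/4 not · (0,3)R 1/4 not · (0,4)B 0/4 not · (0,5)R 2/3 satisfied
Row 1: (1,0)R 4/4 satisfied · (1,1)R 5/7 satisfied · (1,2)B 1/7 not · (1,4)R 5/7 satisfied · (1,5)R 3/5 satisfied
Row 2: (2,0)R 5/5 satisfied · (2,1)R 7/8 satisfied · (2,2)R 5/7 satisfied · (2,3)R 3/6 satisfied · (2,4)B 1/5 not · (2,5)R 2/3 satisfied
Row 3: (3,0)R 3/4 satisfied · (3,1)R 5/7 satisfied · (3,2)R 5/7 satisfied · (3,3)B 2/6 not
Row 4: (4,0)B 0/2 not · (4,2)B 1/4 not · (4,3)R 1/3 not
Unsatisfied: (0,2), (0,3), (0,4), (1,2), (2,4), (3,3), (4,0), (4,2), (4,3) — 9 in total.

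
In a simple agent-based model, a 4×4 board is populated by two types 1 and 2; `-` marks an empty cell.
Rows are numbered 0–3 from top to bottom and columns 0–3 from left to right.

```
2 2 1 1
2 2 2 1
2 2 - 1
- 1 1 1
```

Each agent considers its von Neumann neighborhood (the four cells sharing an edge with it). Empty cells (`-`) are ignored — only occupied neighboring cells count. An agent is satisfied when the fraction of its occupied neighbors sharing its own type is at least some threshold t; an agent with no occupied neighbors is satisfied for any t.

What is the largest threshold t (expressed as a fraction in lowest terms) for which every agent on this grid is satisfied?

1/3

Row 0: (0,0)2 2/2 · (0,1)2 2/3 · (0,2)1 1/3 · (0,3)1 2/2
Row 1: (1,0)2 3/3 · (1,1)2 4/4 · (1,2)2 1/3 · (1,3)1 2/3
Row 2: (2,0)2 2/2 · (2,1)2 2/3 · (2,3)1 2/2
Row 3: (3,1)1 1/2 · (3,2)1 2/2 · (3,3)1 2/2
The smallest same-type fraction is 1/3 at (0,2), which reduces to 1/3. Any threshold above that leaves this agent unsatisfied.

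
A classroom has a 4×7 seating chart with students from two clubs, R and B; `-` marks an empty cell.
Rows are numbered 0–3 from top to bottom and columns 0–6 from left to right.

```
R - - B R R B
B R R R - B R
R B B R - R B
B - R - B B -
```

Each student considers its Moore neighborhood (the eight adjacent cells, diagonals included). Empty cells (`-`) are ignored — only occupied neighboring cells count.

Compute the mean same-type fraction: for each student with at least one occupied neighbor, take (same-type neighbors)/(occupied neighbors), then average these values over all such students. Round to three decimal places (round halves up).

0.400

(0,0)R 1/2
(0,3)B 0/3
(0,4)R 2/4
(0,5)R 2/4
(0,6)B 1/3
(1,0)B 1/4
(1,1)R 3/6
(1,2)R 3/6
(1,3)R 3/5
(1,5)B 2/6
(1,6)R 2/5
(2,0)R 1/4
(2,1)B 3/7
(2,2)B 1/6
(2,3)R 3/5
(2,5)R 1/5
(2,6)B 2/4
(3,0)B 1/2
(3,2)R 1/3
(3,4)B 1/3
(3,5)B 2/3
Sum over 21 students: 1/2 + 0/3 + 2/4 + 2/4 + 1/3 + 1/4 + 3/6 + 3/6 + 3/5 + 2/6 + 2/5 + 1/4 + 3/7 + 1/6 + 3/5 + 1/5 + 2/4 + 1/2 + 1/3 + 1/3 + 2/3 = 1763/210; mean = 1763/210 ÷ 21 = 1763/4410 = 0.399773… → 0.400.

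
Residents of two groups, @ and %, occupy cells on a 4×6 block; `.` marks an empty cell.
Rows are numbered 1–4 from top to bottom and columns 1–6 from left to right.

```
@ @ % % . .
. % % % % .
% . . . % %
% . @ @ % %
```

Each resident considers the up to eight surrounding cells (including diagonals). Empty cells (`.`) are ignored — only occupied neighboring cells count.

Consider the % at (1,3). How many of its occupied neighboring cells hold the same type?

4

Occupied neighbors of (1,3): (1,2)=@, (1,4)=%, (2,2)=%, (2,3)=%, (2,4)=%.
Same type (%): 4 of 5.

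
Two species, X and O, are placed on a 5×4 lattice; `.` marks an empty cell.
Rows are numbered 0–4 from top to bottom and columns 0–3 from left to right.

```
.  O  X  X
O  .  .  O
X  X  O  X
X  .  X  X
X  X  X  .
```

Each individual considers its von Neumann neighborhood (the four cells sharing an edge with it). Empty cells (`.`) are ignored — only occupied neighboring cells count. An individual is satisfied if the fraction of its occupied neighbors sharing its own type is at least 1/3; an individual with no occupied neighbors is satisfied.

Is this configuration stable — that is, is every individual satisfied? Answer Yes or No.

No

(0,1)O 0/1 unhappy
(0,2)X 1/2 ok
(0,3)X 1/2 ok
(1,0)O 0/1 unhappy
(1,3)O 0/2 unhappy
(2,0)X 2/3 ok
(2,1)X 1/2 ok
(2,2)O 0/3 unhappy
(2,3)X 1/3 ok
(3,0)X 2/2 ok
(3,2)X 2/3 ok
(3,3)X 2/2 ok
(4,0)X 2/2 ok
(4,1)X 2/2 ok
(4,2)X 2/2 ok
For instance (0,1) has only 0/1 same-type neighbors, below 1/3.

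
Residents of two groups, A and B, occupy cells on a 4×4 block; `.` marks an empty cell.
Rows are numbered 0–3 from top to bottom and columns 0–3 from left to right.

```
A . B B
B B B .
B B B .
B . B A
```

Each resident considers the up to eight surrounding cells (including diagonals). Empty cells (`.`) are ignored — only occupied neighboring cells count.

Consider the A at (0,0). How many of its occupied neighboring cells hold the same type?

Occupied neighbors of (0,0): (1,0)=B, (1,1)=B.
Same type (A): 0 of 2.

0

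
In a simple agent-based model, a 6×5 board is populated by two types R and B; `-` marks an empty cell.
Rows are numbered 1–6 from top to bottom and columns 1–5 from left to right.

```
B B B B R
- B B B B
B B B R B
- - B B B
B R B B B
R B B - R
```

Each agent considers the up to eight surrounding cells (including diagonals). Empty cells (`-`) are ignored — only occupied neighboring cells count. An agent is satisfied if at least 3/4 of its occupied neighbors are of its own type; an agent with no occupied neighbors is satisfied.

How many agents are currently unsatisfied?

Row 1: (1,1)B 2/2 ✓ · (1,2)B 4/4 ✓ · (1,3)B 5/5 ✓ · (1,4)B 4/5 ✓ · (1,5)R 0/3 ✗
Row 2: (2,2)B 7/7 ✓ · (2,3)B 7/8 ✓ · (2,4)B 6/8 ✓ · (2,5)B 3/5 ✗
Row 3: (3,1)B 2/2 ✓ · (3,2)B 5/5 ✓ · (3,3)B 6/7 ✓ · (3,4)R 0/8 ✗ · (3,5)B 4/5 ✓
Row 4: (4,3)B 5/7 ✗ · (4,4)B 7/8 ✓ · (4,5)B 4/5 ✓
Row 5: (5,1)B 1/3 ✗ · (5,2)R 1/6 ✗ · (5,3)B 5/6 ✓ · (5,4)B 6/7 ✓ · (5,5)B 3/4 ✓
Row 6: (6,1)R 1/3 ✗ · (6,2)B 3/5 ✗ · (6,3)B 3/4 ✓ · (6,5)R 0/2 ✗
Unsatisfied: (1,5), (2,5), (3,4), (4,3), (5,1), (5,2), (6,1), (6,2), (6,5) — 9 in total.

9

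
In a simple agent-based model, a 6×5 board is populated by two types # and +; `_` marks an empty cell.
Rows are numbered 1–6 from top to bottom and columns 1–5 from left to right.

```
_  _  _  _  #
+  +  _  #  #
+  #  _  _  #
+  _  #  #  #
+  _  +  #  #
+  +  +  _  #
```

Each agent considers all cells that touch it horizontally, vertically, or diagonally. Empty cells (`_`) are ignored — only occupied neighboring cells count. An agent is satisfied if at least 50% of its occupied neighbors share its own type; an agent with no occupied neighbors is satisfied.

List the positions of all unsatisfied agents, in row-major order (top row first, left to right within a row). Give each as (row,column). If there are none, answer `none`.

(3,2), (5,3)

(1,5)# 2/2 ok
(2,1)+ 2/3 ok
(2,2)+ 2/3 ok
(2,4)# 3/3 ok
(2,5)# 3/3 ok
(3,1)+ 3/4 ok
(3,2)# 1/5 unhappy
(3,5)# 4/4 ok
(4,1)+ 2/3 ok
(4,3)# 3/4 ok
(4,4)# 5/6 ok
(4,5)# 4/4 ok
(5,1)+ 3/3 ok
(5,3)+ 2/5 unhappy
(5,4)# 5/7 ok
(5,5)# 4/4 ok
(6,1)+ 2/2 ok
(6,2)+ 4/4 ok
(6,3)+ 2/3 ok
(6,5)# 2/2 ok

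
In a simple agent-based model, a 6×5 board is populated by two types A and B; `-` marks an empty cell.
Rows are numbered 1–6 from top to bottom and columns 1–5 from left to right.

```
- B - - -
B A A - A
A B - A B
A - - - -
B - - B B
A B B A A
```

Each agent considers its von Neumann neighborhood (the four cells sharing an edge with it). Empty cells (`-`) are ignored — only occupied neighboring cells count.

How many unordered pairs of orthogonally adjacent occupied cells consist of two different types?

Scan each occupied cell's neighbors to the right and below so each pair is counted once.
From row 1: 1 unlike of 1 pairs (running 1/1).
From row 2: 4 unlike of 5 pairs (running 5/6).
From row 3: 2 unlike of 3 pairs (running 7/9).
From row 4: 1 unlike of 1 pairs (running 8/10).
From row 5: 3 unlike of 4 pairs (running 11/14).
From row 6: 2 unlike of 4 pairs (running 13/18).
Total adjacent occupied pairs: 18; unlike-type pairs: 13.

13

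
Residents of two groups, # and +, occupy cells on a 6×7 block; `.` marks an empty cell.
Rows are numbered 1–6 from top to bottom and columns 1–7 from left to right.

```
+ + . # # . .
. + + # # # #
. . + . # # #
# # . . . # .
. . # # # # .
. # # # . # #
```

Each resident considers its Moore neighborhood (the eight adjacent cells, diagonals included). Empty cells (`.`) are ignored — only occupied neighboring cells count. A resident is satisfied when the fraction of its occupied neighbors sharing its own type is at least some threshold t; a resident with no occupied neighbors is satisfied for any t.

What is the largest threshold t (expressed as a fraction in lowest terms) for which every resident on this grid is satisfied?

1/2

Row 1: (1,1)+ 2/2 · (1,2)+ 3/3 · (1,4)# 3/4 · (1,5)# 4/4
Row 2: (2,2)+ 4/4 · (2,3)+ 3/5 · (2,4)# 4/6 · (2,5)# 6/6 · (2,6)# 6/6 · (2,7)# 3/3
Row 3: (3,3)+ 2/4 · (3,5)# 5/5 · (3,6)# 6/6 · (3,7)# 4/4
Row 4: (4,1)# 1/1 · (4,2)# 2/3 · (4,6)# 5/5
Row 5: (5,3)# 5/5 · (5,4)# 4/4 · (5,5)# 5/5 · (5,6)# 4/4
Row 6: (6,2)# 2/2 · (6,3)# 4/4 · (6,4)# 4/4 · (6,6)# 3/3 · (6,7)# 2/2
The smallest same-type fraction is 2/4 at (3,3), which reduces to 1/2. Any threshold above that leaves this resident unsatisfied.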